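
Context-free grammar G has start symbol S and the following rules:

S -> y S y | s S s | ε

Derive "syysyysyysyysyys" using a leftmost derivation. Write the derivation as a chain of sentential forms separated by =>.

S => sSs   [S -> s S s]
sSs => sySys   [S -> y S y]
sySys => syySyys   [S -> y S y]
syySyys => syysSsyys   [S -> s S s]
syysSsyys => syysySysyys   [S -> y S y]
syysySysyys => syysyySyysyys   [S -> y S y]
syysyySyysyys => syysyysSsyysyys   [S -> s S s]
syysyysSsyysyys => syysyysySysyysyys   [S -> y S y]
syysyysySysyysyys => syysyysyysyysyys   [S -> ε]

S=>sSs=>sySys=>syySyys=>syysSsyys=>syysySysyys=>syysyySyysyys=>syysyysSsyysyys=>syysyysySysyysyys=>syysyysyysyysyys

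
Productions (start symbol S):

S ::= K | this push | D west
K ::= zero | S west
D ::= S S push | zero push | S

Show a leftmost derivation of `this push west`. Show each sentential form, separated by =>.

S => D west => S west => this push west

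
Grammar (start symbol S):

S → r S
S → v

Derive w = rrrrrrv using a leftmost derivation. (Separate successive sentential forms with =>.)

S=>rS=>rrS=>rrrS=>rrrrS=>rrrrrS=>rrrrrrS=>rrrrrrv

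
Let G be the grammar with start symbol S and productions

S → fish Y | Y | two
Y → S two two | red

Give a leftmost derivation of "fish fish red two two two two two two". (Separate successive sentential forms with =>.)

S => Y   [S → Y]
Y => S two two   [Y → S two two]
S two two => fish Y two two   [S → fish Y]
fish Y two two => fish S two two two two   [Y → S two two]
fish S two two two two => fish Y two two two two   [S → Y]
fish Y two two two two => fish S two two two two two two   [Y → S two two]
fish S two two two two two two => fish fish Y two two two two two two   [S → fish Y]
fish fish Y two two two two two two => fish fish red two two two two two two   [Y → red]

S => Y => S two two => fish Y two two => fish S two two two two => fish Y two two two two => fish S two two two two two two => fish fish Y two two two two two two => fish fish red two two two two two two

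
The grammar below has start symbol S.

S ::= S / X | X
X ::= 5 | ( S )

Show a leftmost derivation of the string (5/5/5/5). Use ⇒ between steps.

S ⇒ X ⇒ (S) ⇒ (S/X) ⇒ (S/X/X) ⇒ (S/X/X/X) ⇒ (X/X/X/X) ⇒ (5/X/X/X) ⇒ (5/5/X/X) ⇒ (5/5/5/X) ⇒ (5/5/5/5)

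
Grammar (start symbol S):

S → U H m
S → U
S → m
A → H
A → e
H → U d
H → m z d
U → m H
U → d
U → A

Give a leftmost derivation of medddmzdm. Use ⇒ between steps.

S ⇒ UHm   [S → U H m]
UHm ⇒ AHm   [U → A]
AHm ⇒ HHm   [A → H]
HHm ⇒ UdHm   [H → U d]
UdHm ⇒ AdHm   [U → A]
AdHm ⇒ HdHm   [A → H]
HdHm ⇒ UddHm   [H → U d]
UddHm ⇒ mHddHm   [U → m H]
mHddHm ⇒ mUdddHm   [H → U d]
mUdddHm ⇒ mAdddHm   [U → A]
mAdddHm ⇒ medddHm   [A → e]
medddHm ⇒ medddmzdm   [H → m z d]

S ⇒ UHm ⇒ AHm ⇒ HHm ⇒ UdHm ⇒ AdHm ⇒ HdHm ⇒ UddHm ⇒ mHddHm ⇒ mUdddHm ⇒ mAdddHm ⇒ medddHm ⇒ medddmzdm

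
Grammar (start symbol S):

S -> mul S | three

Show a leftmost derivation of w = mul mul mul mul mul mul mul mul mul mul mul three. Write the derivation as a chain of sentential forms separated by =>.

S => mul S   [S -> mul S]
mul S => mul mul S   [S -> mul S]
mul mul S => mul mul mul S   [S -> mul S]
mul mul mul S => mul mul mul mul S   [S -> mul S]
mul mul mul mul S => mul mul mul mul mul S   [S -> mul S]
mul mul mul mul mul S => mul mul mul mul mul mul S   [S -> mul S]
mul mul mul mul mul mul S => mul mul mul mul mul mul mul S   [S -> mul S]
mul mul mul mul mul mul mul S => mul mul mul mul mul mul mul mul S   [S -> mul S]
mul mul mul mul mul mul mul mul S => mul mul mul mul mul mul mul mul mul S   [S -> mul S]
mul mul mul mul mul mul mul mul mul S => mul mul mul mul mul mul mul mul mul mul S   [S -> mul S]
mul mul mul mul mul mul mul mul mul mul S => mul mul mul mul mul mul mul mul mul mul mul S   [S -> mul S]
mul mul mul mul mul mul mul mul mul mul mul S => mul mul mul mul mul mul mul mul mul mul mul three   [S -> three]

S => mul S => mul mul S => mul mul mul S => mul mul mul mul S => mul mul mul mul mul S => mul mul mul mul mul mul S => mul mul mul mul mul mul mul S => mul mul mul mul mul mul mul mul S => mul mul mul mul mul mul mul mul mul S => mul mul mul mul mul mul mul mul mul mul S => mul mul mul mul mul mul mul mul mul mul mul S => mul mul mul mul mul mul mul mul mul mul mul three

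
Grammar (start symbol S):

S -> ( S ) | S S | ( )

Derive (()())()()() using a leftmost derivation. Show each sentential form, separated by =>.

S => SS   [S -> S S]
SS => SSS   [S -> S S]
SSS => SSSS   [S -> S S]
SSSS => (S)SSS   [S -> ( S )]
(S)SSS => (SS)SSS   [S -> S S]
(SS)SSS => (()S)SSS   [S -> ( )]
(()S)SSS => (()())SSS   [S -> ( )]
(()())SSS => (()())()SS   [S -> ( )]
(()())()SS => (()())()()S   [S -> ( )]
(()())()()S => (()())()()()   [S -> ( )]

S=>SS=>SSS=>SSSS=>(S)SSS=>(SS)SSS=>(()S)SSS=>(()())SSS=>(()())()SS=>(()())()()S=>(()())()()()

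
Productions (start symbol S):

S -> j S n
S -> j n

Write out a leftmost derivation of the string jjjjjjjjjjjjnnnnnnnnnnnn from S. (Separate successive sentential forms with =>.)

S => jSn => jjSnn => jjjSnnn => jjjjSnnnn => jjjjjSnnnnn => jjjjjjSnnnnnn => jjjjjjjSnnnnnnn => jjjjjjjjSnnnnnnnn => jjjjjjjjjSnnnnnnnnn => jjjjjjjjjjSnnnnnnnnnn => jjjjjjjjjjjSnnnnnnnnnnn => jjjjjjjjjjjjnnnnnnnnnnnn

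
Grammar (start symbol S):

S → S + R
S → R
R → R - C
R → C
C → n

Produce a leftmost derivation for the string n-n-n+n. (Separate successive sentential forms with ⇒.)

S ⇒ S+R ⇒ R+R ⇒ R-C+R ⇒ R-C-C+R ⇒ C-C-C+R ⇒ n-C-C+R ⇒ n-n-C+R ⇒ n-n-n+R ⇒ n-n-n+C ⇒ n-n-n+n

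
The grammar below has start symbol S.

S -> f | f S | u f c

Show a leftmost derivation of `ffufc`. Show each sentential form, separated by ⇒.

S ⇒ fS   [S -> f S]
fS ⇒ ffS   [S -> f S]
ffS ⇒ ffufc   [S -> u f c]

S⇒fS⇒ffS⇒ffufc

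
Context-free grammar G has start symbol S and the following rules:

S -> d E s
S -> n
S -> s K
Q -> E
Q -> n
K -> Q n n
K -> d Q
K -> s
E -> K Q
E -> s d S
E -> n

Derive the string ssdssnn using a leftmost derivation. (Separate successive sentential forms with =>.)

S => sK   [S -> s K]
sK => sQnn   [K -> Q n n]
sQnn => sEnn   [Q -> E]
sEnn => ssdSnn   [E -> s d S]
ssdSnn => ssdsKnn   [S -> s K]
ssdsKnn => ssdssnn   [K -> s]

S=>sK=>sQnn=>sEnn=>ssdSnn=>ssdsKnn=>ssdssnn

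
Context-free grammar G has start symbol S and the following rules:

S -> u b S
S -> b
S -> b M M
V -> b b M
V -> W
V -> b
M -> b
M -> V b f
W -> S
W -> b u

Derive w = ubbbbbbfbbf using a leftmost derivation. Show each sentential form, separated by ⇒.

S ⇒ ubS   [S -> u b S]
ubS ⇒ ubbMM   [S -> b M M]
ubbMM ⇒ ubbVbfM   [M -> V b f]
ubbVbfM ⇒ ubbbbMbfM   [V -> b b M]
ubbbbMbfM ⇒ ubbbbbbfM   [M -> b]
ubbbbbbfM ⇒ ubbbbbbfVbf   [M -> V b f]
ubbbbbbfVbf ⇒ ubbbbbbfbbf   [V -> b]

S ⇒ ubS ⇒ ubbMM ⇒ ubbVbfM ⇒ ubbbbMbfM ⇒ ubbbbbbfM ⇒ ubbbbbbfVbf ⇒ ubbbbbbfbbf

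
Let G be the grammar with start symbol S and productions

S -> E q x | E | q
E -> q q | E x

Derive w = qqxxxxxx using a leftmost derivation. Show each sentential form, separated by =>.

S=>E=>Ex=>Exx=>Exxx=>Exxxx=>Exxxxx=>Exxxxxx=>qqxxxxxx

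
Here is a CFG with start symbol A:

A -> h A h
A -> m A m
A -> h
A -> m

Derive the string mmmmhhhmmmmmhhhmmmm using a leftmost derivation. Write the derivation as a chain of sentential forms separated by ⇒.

A ⇒ mAm ⇒ mmAmm ⇒ mmmAmmm ⇒ mmmmAmmmm ⇒ mmmmhAhmmmm ⇒ mmmmhhAhhmmmm ⇒ mmmmhhhAhhhmmmm ⇒ mmmmhhhmAmhhhmmmm ⇒ mmmmhhhmmAmmhhhmmmm ⇒ mmmmhhhmmmmmhhhmmmm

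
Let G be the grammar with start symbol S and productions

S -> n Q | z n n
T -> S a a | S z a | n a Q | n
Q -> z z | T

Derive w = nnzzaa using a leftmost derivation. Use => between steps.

S => nQ   [S -> n Q]
nQ => nT   [Q -> T]
nT => nSaa   [T -> S a a]
nSaa => nnQaa   [S -> n Q]
nnQaa => nnzzaa   [Q -> z z]

S=>nQ=>nT=>nSaa=>nnQaa=>nnzzaa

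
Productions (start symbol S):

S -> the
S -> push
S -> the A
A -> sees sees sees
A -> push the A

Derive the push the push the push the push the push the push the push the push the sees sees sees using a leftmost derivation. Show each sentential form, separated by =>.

S => the A => the push the A => the push the push the A => the push the push the push the A => the push the push the push the push the A => the push the push the push the push the push the A => the push the push the push the push the push the push the A => the push the push the push the push the push the push the push the A => the push the push the push the push the push the push the push the push the A => the push the push the push the push the push the push the push the push the sees sees sees

S => the A   [S -> the A]
the A => the push the A   [A -> push the A]
the push the A => the push the push the A   [A -> push the A]
the push the push the A => the push the push the push the A   [A -> push the A]
the push the push the push the A => the push the push the push the push the A   [A -> push the A]
the push the push the push the push the A => the push the push the push the push the push the A   [A -> push the A]
the push the push the push the push the push the A => the push the push the push the push the push the push the A   [A -> push the A]
the push the push the push the push the push the push the A => the push the push the push the push the push the push the push the A   [A -> push the A]
the push the push the push the push the push the push the push the A => the push the push the push the push the push the push the push the push the A   [A -> push the A]
the push the push the push the push the push the push the push the push the A => the push the push the push the push the push the push the push the push the sees sees sees   [A -> sees sees sees]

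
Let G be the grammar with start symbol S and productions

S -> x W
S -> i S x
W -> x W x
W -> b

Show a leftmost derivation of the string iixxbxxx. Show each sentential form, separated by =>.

S => iSx   [S -> i S x]
iSx => iiSxx   [S -> i S x]
iiSxx => iixWxx   [S -> x W]
iixWxx => iixxWxxx   [W -> x W x]
iixxWxxx => iixxbxxx   [W -> b]

S=>iSx=>iiSxx=>iixWxx=>iixxWxxx=>iixxbxxx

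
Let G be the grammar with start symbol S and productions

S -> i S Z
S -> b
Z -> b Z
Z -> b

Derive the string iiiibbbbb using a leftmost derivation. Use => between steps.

S => iSZ   [S -> i S Z]
iSZ => iiSZZ   [S -> i S Z]
iiSZZ => iiiSZZZ   [S -> i S Z]
iiiSZZZ => iiiiSZZZZ   [S -> i S Z]
iiiiSZZZZ => iiiibZZZZ   [S -> b]
iiiibZZZZ => iiiibbZZZ   [Z -> b]
iiiibbZZZ => iiiibbbZZ   [Z -> b]
iiiibbbZZ => iiiibbbbZ   [Z -> b]
iiiibbbbZ => iiiibbbbb   [Z -> b]

S => iSZ => iiSZZ => iiiSZZZ => iiiiSZZZZ => iiiibZZZZ => iiiibbZZZ => iiiibbbZZ => iiiibbbbZ => iiiibbbbb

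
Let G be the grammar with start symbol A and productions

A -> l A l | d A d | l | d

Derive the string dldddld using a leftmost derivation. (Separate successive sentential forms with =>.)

A => dAd => dlAld => dldAdld => dldddld

A => dAd   [A -> d A d]
dAd => dlAld   [A -> l A l]
dlAld => dldAdld   [A -> d A d]
dldAdld => dldddld   [A -> d]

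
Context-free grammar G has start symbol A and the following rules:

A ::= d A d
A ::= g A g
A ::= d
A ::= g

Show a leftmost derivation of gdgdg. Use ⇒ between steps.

A ⇒ gAg   [A ::= g A g]
gAg ⇒ gdAdg   [A ::= d A d]
gdAdg ⇒ gdgdg   [A ::= g]

A ⇒ gAg ⇒ gdAdg ⇒ gdgdg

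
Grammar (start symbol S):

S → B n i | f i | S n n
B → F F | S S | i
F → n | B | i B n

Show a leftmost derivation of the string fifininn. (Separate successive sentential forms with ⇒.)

S ⇒ Snn ⇒ Bninn ⇒ SSninn ⇒ fiSninn ⇒ fifininn

S ⇒ Snn   [S → S n n]
Snn ⇒ Bninn   [S → B n i]
Bninn ⇒ SSninn   [B → S S]
SSninn ⇒ fiSninn   [S → f i]
fiSninn ⇒ fifininn   [S → f i]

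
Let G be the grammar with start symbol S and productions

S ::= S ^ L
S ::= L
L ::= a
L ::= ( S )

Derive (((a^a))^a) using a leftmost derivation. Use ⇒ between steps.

S ⇒ L   [S ::= L]
L ⇒ (S)   [L ::= ( S )]
(S) ⇒ (S^L)   [S ::= S ^ L]
(S^L) ⇒ (L^L)   [S ::= L]
(L^L) ⇒ ((S)^L)   [L ::= ( S )]
((S)^L) ⇒ ((L)^L)   [S ::= L]
((L)^L) ⇒ (((S))^L)   [L ::= ( S )]
(((S))^L) ⇒ (((S^L))^L)   [S ::= S ^ L]
(((S^L))^L) ⇒ (((L^L))^L)   [S ::= L]
(((L^L))^L) ⇒ (((a^L))^L)   [L ::= a]
(((a^L))^L) ⇒ (((a^a))^L)   [L ::= a]
(((a^a))^L) ⇒ (((a^a))^a)   [L ::= a]

S⇒L⇒(S)⇒(S^L)⇒(L^L)⇒((S)^L)⇒((L)^L)⇒(((S))^L)⇒(((S^L))^L)⇒(((L^L))^L)⇒(((a^L))^L)⇒(((a^a))^L)⇒(((a^a))^a)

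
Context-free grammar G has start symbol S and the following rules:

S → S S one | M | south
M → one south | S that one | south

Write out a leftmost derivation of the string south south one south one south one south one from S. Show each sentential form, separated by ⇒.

S ⇒ S S one ⇒ S S one S one ⇒ S S one S one S one ⇒ S S one S one S one S one ⇒ south S one S one S one S one ⇒ south south one S one S one S one ⇒ south south one south one S one S one ⇒ south south one south one south one S one ⇒ south south one south one south one south one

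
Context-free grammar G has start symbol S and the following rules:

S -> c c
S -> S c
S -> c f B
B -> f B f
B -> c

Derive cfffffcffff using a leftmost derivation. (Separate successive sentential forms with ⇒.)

S ⇒ cfB ⇒ cffBf ⇒ cfffBff ⇒ cffffBfff ⇒ cfffffBffff ⇒ cfffffcffff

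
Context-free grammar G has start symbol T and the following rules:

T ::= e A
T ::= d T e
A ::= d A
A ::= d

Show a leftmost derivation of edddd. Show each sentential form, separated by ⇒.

T⇒eA⇒edA⇒eddA⇒edddA⇒edddd

T ⇒ eA   [T ::= e A]
eA ⇒ edA   [A ::= d A]
edA ⇒ eddA   [A ::= d A]
eddA ⇒ edddA   [A ::= d A]
edddA ⇒ edddd   [A ::= d]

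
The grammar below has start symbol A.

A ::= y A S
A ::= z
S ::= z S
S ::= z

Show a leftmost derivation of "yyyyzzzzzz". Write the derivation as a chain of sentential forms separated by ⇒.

A⇒yAS⇒yyASS⇒yyyASSS⇒yyyyASSSS⇒yyyyzSSSS⇒yyyyzzSSS⇒yyyyzzzSSS⇒yyyyzzzzSS⇒yyyyzzzzzS⇒yyyyzzzzzz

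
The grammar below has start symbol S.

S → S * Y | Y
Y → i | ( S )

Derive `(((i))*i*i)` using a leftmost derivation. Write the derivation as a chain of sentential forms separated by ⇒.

S ⇒ Y   [S → Y]
Y ⇒ (S)   [Y → ( S )]
(S) ⇒ (S*Y)   [S → S * Y]
(S*Y) ⇒ (S*Y*Y)   [S → S * Y]
(S*Y*Y) ⇒ (Y*Y*Y)   [S → Y]
(Y*Y*Y) ⇒ ((S)*Y*Y)   [Y → ( S )]
((S)*Y*Y) ⇒ ((Y)*Y*Y)   [S → Y]
((Y)*Y*Y) ⇒ (((S))*Y*Y)   [Y → ( S )]
(((S))*Y*Y) ⇒ (((Y))*Y*Y)   [S → Y]
(((Y))*Y*Y) ⇒ (((i))*Y*Y)   [Y → i]
(((i))*Y*Y) ⇒ (((i))*i*Y)   [Y → i]
(((i))*i*Y) ⇒ (((i))*i*i)   [Y → i]

S ⇒ Y ⇒ (S) ⇒ (S*Y) ⇒ (S*Y*Y) ⇒ (Y*Y*Y) ⇒ ((S)*Y*Y) ⇒ ((Y)*Y*Y) ⇒ (((S))*Y*Y) ⇒ (((Y))*Y*Y) ⇒ (((i))*Y*Y) ⇒ (((i))*i*Y) ⇒ (((i))*i*i)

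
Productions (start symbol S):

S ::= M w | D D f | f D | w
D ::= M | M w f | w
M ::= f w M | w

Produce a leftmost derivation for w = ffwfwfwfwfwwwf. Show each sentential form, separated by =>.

S => fD   [S ::= f D]
fD => fMwf   [D ::= M w f]
fMwf => ffwMwf   [M ::= f w M]
ffwMwf => ffwfwMwf   [M ::= f w M]
ffwfwMwf => ffwfwfwMwf   [M ::= f w M]
ffwfwfwMwf => ffwfwfwfwMwf   [M ::= f w M]
ffwfwfwfwMwf => ffwfwfwfwfwMwf   [M ::= f w M]
ffwfwfwfwfwMwf => ffwfwfwfwfwwwf   [M ::= w]

S=>fD=>fMwf=>ffwMwf=>ffwfwMwf=>ffwfwfwMwf=>ffwfwfwfwMwf=>ffwfwfwfwfwMwf=>ffwfwfwfwfwwwf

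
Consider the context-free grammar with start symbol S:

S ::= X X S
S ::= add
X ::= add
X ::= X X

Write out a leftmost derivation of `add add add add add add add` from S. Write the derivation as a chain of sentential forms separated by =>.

S => X X S => X X X S => X X X X S => X X X X X S => X X X X X X S => add X X X X X S => add add X X X X S => add add add X X X S => add add add add X X S => add add add add add X S => add add add add add add S => add add add add add add add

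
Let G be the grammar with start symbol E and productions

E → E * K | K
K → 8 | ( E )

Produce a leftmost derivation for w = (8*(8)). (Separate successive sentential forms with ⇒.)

E ⇒ K ⇒ (E) ⇒ (E*K) ⇒ (K*K) ⇒ (8*K) ⇒ (8*(E)) ⇒ (8*(K)) ⇒ (8*(8))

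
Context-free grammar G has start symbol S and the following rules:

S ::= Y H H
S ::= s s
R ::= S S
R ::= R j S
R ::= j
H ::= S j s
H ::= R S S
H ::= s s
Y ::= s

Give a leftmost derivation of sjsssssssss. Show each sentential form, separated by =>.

S => YHH => sHH => sRSSH => sjSSH => sjssSH => sjssYHHH => sjsssHHH => sjsssssHH => sjsssssssH => sjsssssssss

S => YHH   [S ::= Y H H]
YHH => sHH   [Y ::= s]
sHH => sRSSH   [H ::= R S S]
sRSSH => sjSSH   [R ::= j]
sjSSH => sjssSH   [S ::= s s]
sjssSH => sjssYHHH   [S ::= Y H H]
sjssYHHH => sjsssHHH   [Y ::= s]
sjsssHHH => sjsssssHH   [H ::= s s]
sjsssssHH => sjsssssssH   [H ::= s s]
sjsssssssH => sjsssssssss   [H ::= s s]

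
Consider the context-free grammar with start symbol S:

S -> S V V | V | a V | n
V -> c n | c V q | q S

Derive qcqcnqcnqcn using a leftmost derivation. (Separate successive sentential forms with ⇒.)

S ⇒ V   [S -> V]
V ⇒ qS   [V -> q S]
qS ⇒ qSVV   [S -> S V V]
qSVV ⇒ qVVV   [S -> V]
qVVV ⇒ qcVqVV   [V -> c V q]
qcVqVV ⇒ qcqSqVV   [V -> q S]
qcqSqVV ⇒ qcqVqVV   [S -> V]
qcqVqVV ⇒ qcqcnqVV   [V -> c n]
qcqcnqVV ⇒ qcqcnqcnV   [V -> c n]
qcqcnqcnV ⇒ qcqcnqcnqS   [V -> q S]
qcqcnqcnqS ⇒ qcqcnqcnqV   [S -> V]
qcqcnqcnqV ⇒ qcqcnqcnqcn   [V -> c n]

S⇒V⇒qS⇒qSVV⇒qVVV⇒qcVqVV⇒qcqSqVV⇒qcqVqVV⇒qcqcnqVV⇒qcqcnqcnV⇒qcqcnqcnqS⇒qcqcnqcnqV⇒qcqcnqcnqcn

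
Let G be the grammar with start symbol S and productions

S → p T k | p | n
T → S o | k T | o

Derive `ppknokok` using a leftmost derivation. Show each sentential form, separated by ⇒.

S ⇒ pTk ⇒ pSok ⇒ ppTkok ⇒ ppkTkok ⇒ ppkSokok ⇒ ppknokok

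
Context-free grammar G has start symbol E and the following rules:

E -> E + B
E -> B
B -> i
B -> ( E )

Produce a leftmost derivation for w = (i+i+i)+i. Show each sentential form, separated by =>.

E => E+B   [E -> E + B]
E+B => B+B   [E -> B]
B+B => (E)+B   [B -> ( E )]
(E)+B => (E+B)+B   [E -> E + B]
(E+B)+B => (E+B+B)+B   [E -> E + B]
(E+B+B)+B => (B+B+B)+B   [E -> B]
(B+B+B)+B => (i+B+B)+B   [B -> i]
(i+B+B)+B => (i+i+B)+B   [B -> i]
(i+i+B)+B => (i+i+i)+B   [B -> i]
(i+i+i)+B => (i+i+i)+i   [B -> i]

E=>E+B=>B+B=>(E)+B=>(E+B)+B=>(E+B+B)+B=>(B+B+B)+B=>(i+B+B)+B=>(i+i+B)+B=>(i+i+i)+B=>(i+i+i)+i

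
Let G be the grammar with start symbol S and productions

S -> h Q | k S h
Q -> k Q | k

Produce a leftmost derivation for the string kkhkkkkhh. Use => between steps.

S => kSh => kkShh => kkhQhh => kkhkQhh => kkhkkQhh => kkhkkkQhh => kkhkkkkhh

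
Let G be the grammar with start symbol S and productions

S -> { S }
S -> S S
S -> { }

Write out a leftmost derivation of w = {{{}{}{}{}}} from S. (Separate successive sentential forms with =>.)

S => {S}   [S -> { S }]
{S} => {{S}}   [S -> { S }]
{{S}} => {{SS}}   [S -> S S]
{{SS}} => {{SSS}}   [S -> S S]
{{SSS}} => {{SSSS}}   [S -> S S]
{{SSSS}} => {{{}SSS}}   [S -> { }]
{{{}SSS}} => {{{}{}SS}}   [S -> { }]
{{{}{}SS}} => {{{}{}{}S}}   [S -> { }]
{{{}{}{}S}} => {{{}{}{}{}}}   [S -> { }]

S=>{S}=>{{S}}=>{{SS}}=>{{SSS}}=>{{SSSS}}=>{{{}SSS}}=>{{{}{}SS}}=>{{{}{}{}S}}=>{{{}{}{}{}}}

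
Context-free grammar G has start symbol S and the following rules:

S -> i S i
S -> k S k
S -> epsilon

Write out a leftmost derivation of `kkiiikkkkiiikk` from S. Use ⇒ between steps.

S ⇒ kSk ⇒ kkSkk ⇒ kkiSikk ⇒ kkiiSiikk ⇒ kkiiiSiiikk ⇒ kkiiikSkiiikk ⇒ kkiiikkSkkiiikk ⇒ kkiiikkkkiiikk

S ⇒ kSk   [S -> k S k]
kSk ⇒ kkSkk   [S -> k S k]
kkSkk ⇒ kkiSikk   [S -> i S i]
kkiSikk ⇒ kkiiSiikk   [S -> i S i]
kkiiSiikk ⇒ kkiiiSiiikk   [S -> i S i]
kkiiiSiiikk ⇒ kkiiikSkiiikk   [S -> k S k]
kkiiikSkiiikk ⇒ kkiiikkSkkiiikk   [S -> k S k]
kkiiikkSkkiiikk ⇒ kkiiikkkkiiikk   [S -> epsilon]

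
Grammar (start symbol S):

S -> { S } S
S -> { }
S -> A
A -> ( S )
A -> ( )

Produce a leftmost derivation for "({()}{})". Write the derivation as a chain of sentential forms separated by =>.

S => A => (S) => ({S}S) => ({A}S) => ({()}S) => ({()}{})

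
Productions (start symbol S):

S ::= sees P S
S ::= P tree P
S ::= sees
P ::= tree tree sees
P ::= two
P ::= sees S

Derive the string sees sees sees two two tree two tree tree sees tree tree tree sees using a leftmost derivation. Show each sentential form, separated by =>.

S => sees P S => sees sees S S => sees sees sees P S S => sees sees sees two S S => sees sees sees two P tree P S => sees sees sees two two tree P S => sees sees sees two two tree two S => sees sees sees two two tree two P tree P => sees sees sees two two tree two tree tree sees tree P => sees sees sees two two tree two tree tree sees tree tree tree sees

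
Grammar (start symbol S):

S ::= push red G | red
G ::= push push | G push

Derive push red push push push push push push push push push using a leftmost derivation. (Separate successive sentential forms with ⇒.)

S ⇒ push red G   [S ::= push red G]
push red G ⇒ push red G push   [G ::= G push]
push red G push ⇒ push red G push push   [G ::= G push]
push red G push push ⇒ push red G push push push   [G ::= G push]
push red G push push push ⇒ push red G push push push push   [G ::= G push]
push red G push push push push ⇒ push red G push push push push push   [G ::= G push]
push red G push push push push push ⇒ push red G push push push push push push   [G ::= G push]
push red G push push push push push push ⇒ push red G push push push push push push push   [G ::= G push]
push red G push push push push push push push ⇒ push red push push push push push push push push push   [G ::= push push]

S ⇒ push red G ⇒ push red G push ⇒ push red G push push ⇒ push red G push push push ⇒ push red G push push push push ⇒ push red G push push push push push ⇒ push red G push push push push push push ⇒ push red G push push push push push push push ⇒ push red push push push push push push push push push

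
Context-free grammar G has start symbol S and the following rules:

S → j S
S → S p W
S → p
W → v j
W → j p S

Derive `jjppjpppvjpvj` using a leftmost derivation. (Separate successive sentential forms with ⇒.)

S ⇒ jS ⇒ jjS ⇒ jjSpW ⇒ jjSpWpW ⇒ jjSpWpWpW ⇒ jjppWpWpW ⇒ jjppjpSpWpW ⇒ jjppjpppWpW ⇒ jjppjpppvjpW ⇒ jjppjpppvjpvj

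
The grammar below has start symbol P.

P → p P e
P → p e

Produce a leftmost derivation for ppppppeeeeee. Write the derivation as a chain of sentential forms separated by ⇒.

P⇒pPe⇒ppPee⇒pppPeee⇒ppppPeeee⇒pppppPeeeee⇒ppppppeeeeee

P ⇒ pPe   [P → p P e]
pPe ⇒ ppPee   [P → p P e]
ppPee ⇒ pppPeee   [P → p P e]
pppPeee ⇒ ppppPeeee   [P → p P e]
ppppPeeee ⇒ pppppPeeeee   [P → p P e]
pppppPeeeee ⇒ ppppppeeeeee   [P → p e]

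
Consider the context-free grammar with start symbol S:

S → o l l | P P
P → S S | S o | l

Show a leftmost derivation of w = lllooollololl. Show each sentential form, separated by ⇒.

S ⇒ PP   [S → P P]
PP ⇒ SoP   [P → S o]
SoP ⇒ PPoP   [S → P P]
PPoP ⇒ lPoP   [P → l]
lPoP ⇒ lSooP   [P → S o]
lSooP ⇒ lPPooP   [S → P P]
lPPooP ⇒ llPooP   [P → l]
llPooP ⇒ lllooP   [P → l]
lllooP ⇒ lllooSS   [P → S S]
lllooSS ⇒ lllooPPS   [S → P P]
lllooPPS ⇒ lllooSoPS   [P → S o]
lllooSoPS ⇒ lllooolloPS   [S → o l l]
lllooolloPS ⇒ lllooollolS   [P → l]
lllooollolS ⇒ lllooollololl   [S → o l l]

S⇒PP⇒SoP⇒PPoP⇒lPoP⇒lSooP⇒lPPooP⇒llPooP⇒lllooP⇒lllooSS⇒lllooPPS⇒lllooSoPS⇒lllooolloPS⇒lllooollolS⇒lllooollololl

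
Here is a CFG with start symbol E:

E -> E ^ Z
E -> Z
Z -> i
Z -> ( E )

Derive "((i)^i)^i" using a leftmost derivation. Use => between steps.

E => E^Z   [E -> E ^ Z]
E^Z => Z^Z   [E -> Z]
Z^Z => (E)^Z   [Z -> ( E )]
(E)^Z => (E^Z)^Z   [E -> E ^ Z]
(E^Z)^Z => (Z^Z)^Z   [E -> Z]
(Z^Z)^Z => ((E)^Z)^Z   [Z -> ( E )]
((E)^Z)^Z => ((Z)^Z)^Z   [E -> Z]
((Z)^Z)^Z => ((i)^Z)^Z   [Z -> i]
((i)^Z)^Z => ((i)^i)^Z   [Z -> i]
((i)^i)^Z => ((i)^i)^i   [Z -> i]

E=>E^Z=>Z^Z=>(E)^Z=>(E^Z)^Z=>(Z^Z)^Z=>((E)^Z)^Z=>((Z)^Z)^Z=>((i)^Z)^Z=>((i)^i)^Z=>((i)^i)^i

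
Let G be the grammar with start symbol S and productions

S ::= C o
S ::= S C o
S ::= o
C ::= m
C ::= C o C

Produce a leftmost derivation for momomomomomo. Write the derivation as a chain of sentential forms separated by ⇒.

S⇒Co⇒CoCo⇒CoCoCo⇒CoCoCoCo⇒CoCoCoCoCo⇒CoCoCoCoCoCo⇒moCoCoCoCoCo⇒momoCoCoCoCo⇒momomoCoCoCo⇒momomomoCoCo⇒momomomomoCo⇒momomomomomo

S ⇒ Co   [S ::= C o]
Co ⇒ CoCo   [C ::= C o C]
CoCo ⇒ CoCoCo   [C ::= C o C]
CoCoCo ⇒ CoCoCoCo   [C ::= C o C]
CoCoCoCo ⇒ CoCoCoCoCo   [C ::= C o C]
CoCoCoCoCo ⇒ CoCoCoCoCoCo   [C ::= C o C]
CoCoCoCoCoCo ⇒ moCoCoCoCoCo   [C ::= m]
moCoCoCoCoCo ⇒ momoCoCoCoCo   [C ::= m]
momoCoCoCoCo ⇒ momomoCoCoCo   [C ::= m]
momomoCoCoCo ⇒ momomomoCoCo   [C ::= m]
momomomoCoCo ⇒ momomomomoCo   [C ::= m]
momomomomoCo ⇒ momomomomomo   [C ::= m]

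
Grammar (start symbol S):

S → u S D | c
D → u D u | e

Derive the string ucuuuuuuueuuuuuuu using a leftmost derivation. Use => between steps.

S => uSD   [S → u S D]
uSD => ucD   [S → c]
ucD => ucuDu   [D → u D u]
ucuDu => ucuuDuu   [D → u D u]
ucuuDuu => ucuuuDuuu   [D → u D u]
ucuuuDuuu => ucuuuuDuuuu   [D → u D u]
ucuuuuDuuuu => ucuuuuuDuuuuu   [D → u D u]
ucuuuuuDuuuuu => ucuuuuuuDuuuuuu   [D → u D u]
ucuuuuuuDuuuuuu => ucuuuuuuuDuuuuuuu   [D → u D u]
ucuuuuuuuDuuuuuuu => ucuuuuuuueuuuuuuu   [D → e]

S=>uSD=>ucD=>ucuDu=>ucuuDuu=>ucuuuDuuu=>ucuuuuDuuuu=>ucuuuuuDuuuuu=>ucuuuuuuDuuuuuu=>ucuuuuuuuDuuuuuuu=>ucuuuuuuueuuuuuuu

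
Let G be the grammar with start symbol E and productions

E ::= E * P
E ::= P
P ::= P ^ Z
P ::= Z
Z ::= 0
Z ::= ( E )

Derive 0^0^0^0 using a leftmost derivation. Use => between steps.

E => P => P^Z => P^Z^Z => P^Z^Z^Z => Z^Z^Z^Z => 0^Z^Z^Z => 0^0^Z^Z => 0^0^0^Z => 0^0^0^0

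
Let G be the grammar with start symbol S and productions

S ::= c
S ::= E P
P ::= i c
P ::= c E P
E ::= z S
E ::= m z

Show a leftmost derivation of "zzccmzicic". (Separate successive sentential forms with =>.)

S => EP => zSP => zEPP => zzSPP => zzcPP => zzccEPP => zzccmzPP => zzccmzicP => zzccmzicic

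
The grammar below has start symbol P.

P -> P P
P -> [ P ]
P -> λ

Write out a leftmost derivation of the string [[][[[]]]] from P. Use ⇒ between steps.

P ⇒ [P] ⇒ [PP] ⇒ [PPP] ⇒ [[P]PP] ⇒ [[]PP] ⇒ [[][P]P] ⇒ [[][[P]]P] ⇒ [[][[PP]]P] ⇒ [[][[[P]P]]P] ⇒ [[][[[]P]]P] ⇒ [[][[[]]]P] ⇒ [[][[[]]]]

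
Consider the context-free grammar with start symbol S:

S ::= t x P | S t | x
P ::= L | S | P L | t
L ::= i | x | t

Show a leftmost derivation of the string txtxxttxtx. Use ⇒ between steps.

S ⇒ txP ⇒ txPL ⇒ txPLL ⇒ txSLL ⇒ txtxPLL ⇒ txtxPLLL ⇒ txtxPLLLL ⇒ txtxSLLLL ⇒ txtxStLLLL ⇒ txtxxtLLLL ⇒ txtxxttLLL ⇒ txtxxttxLL ⇒ txtxxttxtL ⇒ txtxxttxtx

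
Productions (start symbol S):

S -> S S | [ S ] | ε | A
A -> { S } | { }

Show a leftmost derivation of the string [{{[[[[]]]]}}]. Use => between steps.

S => [S] => [A] => [{S}] => [{A}] => [{{S}}] => [{{[S]}}] => [{{[[S]]}}] => [{{[[[S]]]}}] => [{{[[[[S]]]]}}] => [{{[[[[]]]]}}]

S => [S]   [S -> [ S ]]
[S] => [A]   [S -> A]
[A] => [{S}]   [A -> { S }]
[{S}] => [{A}]   [S -> A]
[{A}] => [{{S}}]   [A -> { S }]
[{{S}}] => [{{[S]}}]   [S -> [ S ]]
[{{[S]}}] => [{{[[S]]}}]   [S -> [ S ]]
[{{[[S]]}}] => [{{[[[S]]]}}]   [S -> [ S ]]
[{{[[[S]]]}}] => [{{[[[[S]]]]}}]   [S -> [ S ]]
[{{[[[[S]]]]}}] => [{{[[[[]]]]}}]   [S -> ε]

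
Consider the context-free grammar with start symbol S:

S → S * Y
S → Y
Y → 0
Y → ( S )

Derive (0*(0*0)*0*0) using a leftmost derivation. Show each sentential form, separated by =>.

S => Y => (S) => (S*Y) => (S*Y*Y) => (S*Y*Y*Y) => (Y*Y*Y*Y) => (0*Y*Y*Y) => (0*(S)*Y*Y) => (0*(S*Y)*Y*Y) => (0*(Y*Y)*Y*Y) => (0*(0*Y)*Y*Y) => (0*(0*0)*Y*Y) => (0*(0*0)*0*Y) => (0*(0*0)*0*0)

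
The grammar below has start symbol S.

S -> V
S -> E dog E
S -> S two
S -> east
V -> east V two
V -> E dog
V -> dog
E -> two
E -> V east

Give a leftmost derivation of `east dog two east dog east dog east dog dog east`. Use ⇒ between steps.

S ⇒ E dog E ⇒ V east dog E ⇒ E dog east dog E ⇒ V east dog east dog E ⇒ E dog east dog east dog E ⇒ V east dog east dog east dog E ⇒ east V two east dog east dog east dog E ⇒ east dog two east dog east dog east dog E ⇒ east dog two east dog east dog east dog V east ⇒ east dog two east dog east dog east dog dog east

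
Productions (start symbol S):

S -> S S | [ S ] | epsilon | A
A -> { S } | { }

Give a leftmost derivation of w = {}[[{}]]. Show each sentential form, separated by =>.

S => SS   [S -> S S]
SS => AS   [S -> A]
AS => {}S   [A -> { }]
{}S => {}[S]   [S -> [ S ]]
{}[S] => {}[SS]   [S -> S S]
{}[SS] => {}[[S]S]   [S -> [ S ]]
{}[[S]S] => {}[[A]S]   [S -> A]
{}[[A]S] => {}[[{}]S]   [A -> { }]
{}[[{}]S] => {}[[{}]]   [S -> epsilon]

S => SS => AS => {}S => {}[S] => {}[SS] => {}[[S]S] => {}[[A]S] => {}[[{}]S] => {}[[{}]]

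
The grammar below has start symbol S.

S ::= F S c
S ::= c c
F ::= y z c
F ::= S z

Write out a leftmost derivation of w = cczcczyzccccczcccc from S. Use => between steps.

S=>FSc=>SzSc=>cczSc=>cczFScc=>cczSzScc=>cczFSczScc=>cczSzSczScc=>cczcczSczScc=>cczcczFScczScc=>cczcczyzcScczScc=>cczcczyzccccczScc=>cczcczyzccccczcccc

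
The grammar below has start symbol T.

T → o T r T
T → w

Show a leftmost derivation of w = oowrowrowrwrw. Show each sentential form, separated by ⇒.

T ⇒ oTrT   [T → o T r T]
oTrT ⇒ ooTrTrT   [T → o T r T]
ooTrTrT ⇒ oowrTrT   [T → w]
oowrTrT ⇒ oowroTrTrT   [T → o T r T]
oowroTrTrT ⇒ oowrowrTrT   [T → w]
oowrowrTrT ⇒ oowrowroTrTrT   [T → o T r T]
oowrowroTrTrT ⇒ oowrowrowrTrT   [T → w]
oowrowrowrTrT ⇒ oowrowrowrwrT   [T → w]
oowrowrowrwrT ⇒ oowrowrowrwrw   [T → w]

T ⇒ oTrT ⇒ ooTrTrT ⇒ oowrTrT ⇒ oowroTrTrT ⇒ oowrowrTrT ⇒ oowrowroTrTrT ⇒ oowrowrowrTrT ⇒ oowrowrowrwrT ⇒ oowrowrowrwrw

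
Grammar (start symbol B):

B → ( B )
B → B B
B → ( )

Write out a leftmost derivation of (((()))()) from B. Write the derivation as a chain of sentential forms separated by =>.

B => (B) => (BB) => ((B)B) => (((B))B) => (((()))B) => (((()))())

B => (B)   [B → ( B )]
(B) => (BB)   [B → B B]
(BB) => ((B)B)   [B → ( B )]
((B)B) => (((B))B)   [B → ( B )]
(((B))B) => (((()))B)   [B → ( )]
(((()))B) => (((()))())   [B → ( )]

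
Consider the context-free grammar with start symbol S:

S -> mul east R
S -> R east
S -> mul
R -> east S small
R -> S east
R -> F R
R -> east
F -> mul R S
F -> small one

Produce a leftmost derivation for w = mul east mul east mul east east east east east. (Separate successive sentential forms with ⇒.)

S ⇒ mul east R ⇒ mul east S east ⇒ mul east R east east ⇒ mul east F R east east ⇒ mul east mul R S R east east ⇒ mul east mul east S R east east ⇒ mul east mul east mul east R R east east ⇒ mul east mul east mul east east R east east ⇒ mul east mul east mul east east east east east

S ⇒ mul east R   [S -> mul east R]
mul east R ⇒ mul east S east   [R -> S east]
mul east S east ⇒ mul east R east east   [S -> R east]
mul east R east east ⇒ mul east F R east east   [R -> F R]
mul east F R east east ⇒ mul east mul R S R east east   [F -> mul R S]
mul east mul R S R east east ⇒ mul east mul east S R east east   [R -> east]
mul east mul east S R east east ⇒ mul east mul east mul east R R east east   [S -> mul east R]
mul east mul east mul east R R east east ⇒ mul east mul east mul east east R east east   [R -> east]
mul east mul east mul east east R east east ⇒ mul east mul east mul east east east east east   [R -> east]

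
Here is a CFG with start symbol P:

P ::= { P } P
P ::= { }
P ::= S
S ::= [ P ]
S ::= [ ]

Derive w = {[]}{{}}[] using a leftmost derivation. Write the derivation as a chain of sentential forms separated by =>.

P => {P}P => {S}P => {[]}P => {[]}{P}P => {[]}{{}}P => {[]}{{}}S => {[]}{{}}[]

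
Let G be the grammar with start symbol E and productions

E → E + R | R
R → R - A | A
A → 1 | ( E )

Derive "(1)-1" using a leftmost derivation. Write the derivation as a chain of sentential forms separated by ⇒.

E ⇒ R ⇒ R-A ⇒ A-A ⇒ (E)-A ⇒ (R)-A ⇒ (A)-A ⇒ (1)-A ⇒ (1)-1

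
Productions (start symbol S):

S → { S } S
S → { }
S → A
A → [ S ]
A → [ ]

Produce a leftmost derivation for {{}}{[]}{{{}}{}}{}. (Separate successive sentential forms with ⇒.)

S ⇒ {S}S ⇒ {{}}S ⇒ {{}}{S}S ⇒ {{}}{A}S ⇒ {{}}{[]}S ⇒ {{}}{[]}{S}S ⇒ {{}}{[]}{{S}S}S ⇒ {{}}{[]}{{{}}S}S ⇒ {{}}{[]}{{{}}{}}S ⇒ {{}}{[]}{{{}}{}}{}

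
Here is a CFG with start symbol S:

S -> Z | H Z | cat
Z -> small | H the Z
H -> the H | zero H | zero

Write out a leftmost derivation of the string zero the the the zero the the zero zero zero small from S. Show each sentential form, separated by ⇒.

S ⇒ H Z ⇒ zero H Z ⇒ zero the H Z ⇒ zero the the H Z ⇒ zero the the the H Z ⇒ zero the the the zero H Z ⇒ zero the the the zero the H Z ⇒ zero the the the zero the the H Z ⇒ zero the the the zero the the zero H Z ⇒ zero the the the zero the the zero zero H Z ⇒ zero the the the zero the the zero zero zero Z ⇒ zero the the the zero the the zero zero zero small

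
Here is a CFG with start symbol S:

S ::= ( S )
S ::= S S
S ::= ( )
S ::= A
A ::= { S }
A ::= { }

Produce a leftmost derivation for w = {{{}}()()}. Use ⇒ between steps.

S ⇒ A   [S ::= A]
A ⇒ {S}   [A ::= { S }]
{S} ⇒ {SS}   [S ::= S S]
{SS} ⇒ {SSS}   [S ::= S S]
{SSS} ⇒ {ASS}   [S ::= A]
{ASS} ⇒ {{S}SS}   [A ::= { S }]
{{S}SS} ⇒ {{A}SS}   [S ::= A]
{{A}SS} ⇒ {{{}}SS}   [A ::= { }]
{{{}}SS} ⇒ {{{}}()S}   [S ::= ( )]
{{{}}()S} ⇒ {{{}}()()}   [S ::= ( )]

S ⇒ A ⇒ {S} ⇒ {SS} ⇒ {SSS} ⇒ {ASS} ⇒ {{S}SS} ⇒ {{A}SS} ⇒ {{{}}SS} ⇒ {{{}}()S} ⇒ {{{}}()()}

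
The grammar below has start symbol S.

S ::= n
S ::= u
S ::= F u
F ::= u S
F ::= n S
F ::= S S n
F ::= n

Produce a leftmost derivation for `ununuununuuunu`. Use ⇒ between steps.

S ⇒ Fu ⇒ SSnu ⇒ FuSnu ⇒ uSuSnu ⇒ uFuuSnu ⇒ uSSnuuSnu ⇒ unSnuuSnu ⇒ unFunuuSnu ⇒ unSSnunuuSnu ⇒ unFuSnunuuSnu ⇒ unuSuSnunuuSnu ⇒ ununuSnunuuSnu ⇒ ununuununuuSnu ⇒ ununuununuuunu

S ⇒ Fu   [S ::= F u]
Fu ⇒ SSnu   [F ::= S S n]
SSnu ⇒ FuSnu   [S ::= F u]
FuSnu ⇒ uSuSnu   [F ::= u S]
uSuSnu ⇒ uFuuSnu   [S ::= F u]
uFuuSnu ⇒ uSSnuuSnu   [F ::= S S n]
uSSnuuSnu ⇒ unSnuuSnu   [S ::= n]
unSnuuSnu ⇒ unFunuuSnu   [S ::= F u]
unFunuuSnu ⇒ unSSnunuuSnu   [F ::= S S n]
unSSnunuuSnu ⇒ unFuSnunuuSnu   [S ::= F u]
unFuSnunuuSnu ⇒ unuSuSnunuuSnu   [F ::= u S]
unuSuSnunuuSnu ⇒ ununuSnunuuSnu   [S ::= n]
ununuSnunuuSnu ⇒ ununuununuuSnu   [S ::= u]
ununuununuuSnu ⇒ ununuununuuunu   [S ::= u]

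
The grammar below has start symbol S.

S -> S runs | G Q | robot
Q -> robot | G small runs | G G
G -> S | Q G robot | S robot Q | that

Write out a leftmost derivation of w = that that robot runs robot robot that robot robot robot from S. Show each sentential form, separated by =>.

S => G Q => S robot Q Q => G Q robot Q Q => that Q robot Q Q => that G G robot Q Q => that S robot Q G robot Q Q => that S runs robot Q G robot Q Q => that G Q runs robot Q G robot Q Q => that that Q runs robot Q G robot Q Q => that that robot runs robot Q G robot Q Q => that that robot runs robot robot G robot Q Q => that that robot runs robot robot that robot Q Q => that that robot runs robot robot that robot robot Q => that that robot runs robot robot that robot robot robot

S => G Q   [S -> G Q]
G Q => S robot Q Q   [G -> S robot Q]
S robot Q Q => G Q robot Q Q   [S -> G Q]
G Q robot Q Q => that Q robot Q Q   [G -> that]
that Q robot Q Q => that G G robot Q Q   [Q -> G G]
that G G robot Q Q => that S robot Q G robot Q Q   [G -> S robot Q]
that S robot Q G robot Q Q => that S runs robot Q G robot Q Q   [S -> S runs]
that S runs robot Q G robot Q Q => that G Q runs robot Q G robot Q Q   [S -> G Q]
that G Q runs robot Q G robot Q Q => that that Q runs robot Q G robot Q Q   [G -> that]
that that Q runs robot Q G robot Q Q => that that robot runs robot Q G robot Q Q   [Q -> robot]
that that robot runs robot Q G robot Q Q => that that robot runs robot robot G robot Q Q   [Q -> robot]
that that robot runs robot robot G robot Q Q => that that robot runs robot robot that robot Q Q   [G -> that]
that that robot runs robot robot that robot Q Q => that that robot runs robot robot that robot robot Q   [Q -> robot]
that that robot runs robot robot that robot robot Q => that that robot runs robot robot that robot robot robot   [Q -> robot]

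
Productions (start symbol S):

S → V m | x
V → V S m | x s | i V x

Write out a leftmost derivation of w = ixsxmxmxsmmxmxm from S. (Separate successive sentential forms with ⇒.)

S ⇒ Vm ⇒ iVxm ⇒ iVSmxm ⇒ iVSmSmxm ⇒ iVSmSmSmxm ⇒ iVSmSmSmSmxm ⇒ ixsSmSmSmSmxm ⇒ ixsxmSmSmSmxm ⇒ ixsxmxmSmSmxm ⇒ ixsxmxmVmmSmxm ⇒ ixsxmxmxsmmSmxm ⇒ ixsxmxmxsmmxmxm

S ⇒ Vm   [S → V m]
Vm ⇒ iVxm   [V → i V x]
iVxm ⇒ iVSmxm   [V → V S m]
iVSmxm ⇒ iVSmSmxm   [V → V S m]
iVSmSmxm ⇒ iVSmSmSmxm   [V → V S m]
iVSmSmSmxm ⇒ iVSmSmSmSmxm   [V → V S m]
iVSmSmSmSmxm ⇒ ixsSmSmSmSmxm   [V → x s]
ixsSmSmSmSmxm ⇒ ixsxmSmSmSmxm   [S → x]
ixsxmSmSmSmxm ⇒ ixsxmxmSmSmxm   [S → x]
ixsxmxmSmSmxm ⇒ ixsxmxmVmmSmxm   [S → V m]
ixsxmxmVmmSmxm ⇒ ixsxmxmxsmmSmxm   [V → x s]
ixsxmxmxsmmSmxm ⇒ ixsxmxmxsmmxmxm   [S → x]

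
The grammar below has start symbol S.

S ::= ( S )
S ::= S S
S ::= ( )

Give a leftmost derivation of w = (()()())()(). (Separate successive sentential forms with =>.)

S => SS   [S ::= S S]
SS => SSS   [S ::= S S]
SSS => (S)SS   [S ::= ( S )]
(S)SS => (SS)SS   [S ::= S S]
(SS)SS => (SSS)SS   [S ::= S S]
(SSS)SS => (()SS)SS   [S ::= ( )]
(()SS)SS => (()()S)SS   [S ::= ( )]
(()()S)SS => (()()())SS   [S ::= ( )]
(()()())SS => (()()())()S   [S ::= ( )]
(()()())()S => (()()())()()   [S ::= ( )]

S => SS => SSS => (S)SS => (SS)SS => (SSS)SS => (()SS)SS => (()()S)SS => (()()())SS => (()()())()S => (()()())()()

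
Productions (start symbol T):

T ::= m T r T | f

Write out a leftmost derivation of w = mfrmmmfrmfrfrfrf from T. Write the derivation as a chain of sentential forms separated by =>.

T => mTrT   [T ::= m T r T]
mTrT => mfrT   [T ::= f]
mfrT => mfrmTrT   [T ::= m T r T]
mfrmTrT => mfrmmTrTrT   [T ::= m T r T]
mfrmmTrTrT => mfrmmmTrTrTrT   [T ::= m T r T]
mfrmmmTrTrTrT => mfrmmmfrTrTrT   [T ::= f]
mfrmmmfrTrTrT => mfrmmmfrmTrTrTrT   [T ::= m T r T]
mfrmmmfrmTrTrTrT => mfrmmmfrmfrTrTrT   [T ::= f]
mfrmmmfrmfrTrTrT => mfrmmmfrmfrfrTrT   [T ::= f]
mfrmmmfrmfrfrTrT => mfrmmmfrmfrfrfrT   [T ::= f]
mfrmmmfrmfrfrfrT => mfrmmmfrmfrfrfrf   [T ::= f]

T => mTrT => mfrT => mfrmTrT => mfrmmTrTrT => mfrmmmTrTrTrT => mfrmmmfrTrTrT => mfrmmmfrmTrTrTrT => mfrmmmfrmfrTrTrT => mfrmmmfrmfrfrTrT => mfrmmmfrmfrfrfrT => mfrmmmfrmfrfrfrf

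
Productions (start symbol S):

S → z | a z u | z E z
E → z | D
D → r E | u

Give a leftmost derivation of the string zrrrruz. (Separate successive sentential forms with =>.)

S => zEz   [S → z E z]
zEz => zDz   [E → D]
zDz => zrEz   [D → r E]
zrEz => zrDz   [E → D]
zrDz => zrrEz   [D → r E]
zrrEz => zrrDz   [E → D]
zrrDz => zrrrEz   [D → r E]
zrrrEz => zrrrDz   [E → D]
zrrrDz => zrrrrEz   [D → r E]
zrrrrEz => zrrrrDz   [E → D]
zrrrrDz => zrrrruz   [D → u]

S => zEz => zDz => zrEz => zrDz => zrrEz => zrrDz => zrrrEz => zrrrDz => zrrrrEz => zrrrrDz => zrrrruz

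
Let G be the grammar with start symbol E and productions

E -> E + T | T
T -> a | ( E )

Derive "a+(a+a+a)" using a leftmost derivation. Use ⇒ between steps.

E ⇒ E+T ⇒ T+T ⇒ a+T ⇒ a+(E) ⇒ a+(E+T) ⇒ a+(E+T+T) ⇒ a+(T+T+T) ⇒ a+(a+T+T) ⇒ a+(a+a+T) ⇒ a+(a+a+a)

E ⇒ E+T   [E -> E + T]
E+T ⇒ T+T   [E -> T]
T+T ⇒ a+T   [T -> a]
a+T ⇒ a+(E)   [T -> ( E )]
a+(E) ⇒ a+(E+T)   [E -> E + T]
a+(E+T) ⇒ a+(E+T+T)   [E -> E + T]
a+(E+T+T) ⇒ a+(T+T+T)   [E -> T]
a+(T+T+T) ⇒ a+(a+T+T)   [T -> a]
a+(a+T+T) ⇒ a+(a+a+T)   [T -> a]
a+(a+a+T) ⇒ a+(a+a+a)   [T -> a]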